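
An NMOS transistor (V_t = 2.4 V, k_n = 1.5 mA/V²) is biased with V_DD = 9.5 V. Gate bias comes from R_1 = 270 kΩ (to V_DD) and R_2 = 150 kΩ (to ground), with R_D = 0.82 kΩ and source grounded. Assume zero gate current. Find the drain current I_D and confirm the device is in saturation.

V_G = V_DD·R_2/(R_1+R_2) = 9.5×150/420 = 3.39 V. With the source grounded, V_GS = V_G = 3.39 V.
Assume saturation: I_D = (k_n/2)(V_GS − V_t)² = (1.5/2)×(3.39 − 2.4)² = 0.75×0.993² = 0.739 mA.
V_DS = V_DD − I_D·R_D = 9.5 − 0.739×0.82 = 8.89 V.
Saturation requires V_DS ≥ V_GS − V_t = 0.993 V; 8.89 ≥ 0.993 ✓.

I_D ≈ 0.74 mA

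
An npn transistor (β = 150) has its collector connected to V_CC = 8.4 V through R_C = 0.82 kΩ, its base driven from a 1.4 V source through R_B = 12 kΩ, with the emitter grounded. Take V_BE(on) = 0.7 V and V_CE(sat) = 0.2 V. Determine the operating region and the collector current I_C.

active; I_C ≈ 8.7 mA

Assume active. Base-emitter loop: I_B = (V_BB − V_BE)/R_B = (1.4 − 0.7)/12 = 0.0583 mA.
I_C = β·I_B = 150×0.0583 = 8.75 mA.
V_CE = V_CC − I_C·R_C = 8.4 − 8.75×0.82 = 1.23 V > V_CE(sat), so the active-region assumption holds.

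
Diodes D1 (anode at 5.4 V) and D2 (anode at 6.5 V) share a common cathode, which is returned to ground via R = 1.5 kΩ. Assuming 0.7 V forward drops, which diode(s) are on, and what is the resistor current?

Assume both conduct. Then node N would need to be at both 5.4−0.7 = 4.7 V and 6.5−0.7 = 5.8 V, which is impossible.
Assume only D2 conducts: V_N = 6.5 − 0.7 = 5.8 V, so I_R = 5.8/1.5 = 3.87 mA.
Check D1: its anode-to-cathode voltage is 5.4 − 5.8 = -0.4 V < 0.7 V, so it is off. The assumption is consistent.

Only D2 conducts; I_R ≈ 3.9 mA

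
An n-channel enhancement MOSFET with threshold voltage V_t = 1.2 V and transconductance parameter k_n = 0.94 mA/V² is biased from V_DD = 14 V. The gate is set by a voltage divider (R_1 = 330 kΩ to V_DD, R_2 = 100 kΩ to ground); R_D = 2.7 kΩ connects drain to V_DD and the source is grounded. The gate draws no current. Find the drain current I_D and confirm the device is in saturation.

I_D ≈ 2 mA

V_G = V_DD·R_2/(R_1+R_2) = 14×100/430 = 3.26 V. With the source grounded, V_GS = V_G = 3.26 V.
Assume saturation: I_D = (k_n/2)(V_GS − V_t)² = (0.94/2)×(3.26 − 1.2)² = 0.47×2.06² = 1.99 mA.
V_DS = V_DD − I_D·R_D = 14 − 1.99×2.7 = 8.64 V.
Saturation requires V_DS ≥ V_GS − V_t = 2.06 V; 8.64 ≥ 2.06 ✓.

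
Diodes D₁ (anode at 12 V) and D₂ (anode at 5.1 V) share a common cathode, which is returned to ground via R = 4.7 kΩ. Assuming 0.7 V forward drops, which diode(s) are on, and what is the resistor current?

Assume both conduct. Then node N would need to be at both 12−0.7 = 11.3 V and 5.1−0.7 = 4.4 V, which is impossible.
Assume only D₁ conducts: V_N = 12 − 0.7 = 11.3 V, so I_R = 11.3/4.7 = 2.4 mA.
Check D₂: its anode-to-cathode voltage is 5.1 − 11.3 = -6.2 V < 0.7 V, so it is off. The assumption is consistent.

Only D₁ conducts; I_R ≈ 2.4 mA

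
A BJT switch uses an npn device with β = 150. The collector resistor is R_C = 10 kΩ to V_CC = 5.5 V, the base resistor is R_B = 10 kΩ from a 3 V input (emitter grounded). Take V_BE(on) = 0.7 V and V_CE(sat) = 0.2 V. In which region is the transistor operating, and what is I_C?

Assume active: I_B = (3 − 0.7)/10 = 0.23 mA, giving I_C = β·I_B = 34.5 mA.
But then V_CE = 5.5 − 34.5×10 = -340 V < V_CE(sat) = 0.2 V — impossible in the active region.
So the transistor is saturated. With V_CE = 0.2 V, I_C = (V_CC − 0.2)/R_C = 5.3/10 = 0.53 mA.
Check: β·I_B = 34.5 mA > I_C = 0.53 mA, confirming saturation.

saturation; I_C ≈ 0.53 mA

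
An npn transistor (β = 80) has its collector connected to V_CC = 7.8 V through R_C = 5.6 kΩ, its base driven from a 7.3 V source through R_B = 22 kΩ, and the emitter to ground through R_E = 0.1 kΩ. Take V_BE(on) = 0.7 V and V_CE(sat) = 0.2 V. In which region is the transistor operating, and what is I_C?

saturation; I_C ≈ 1.3 mA

Assume active: I_B = (7.3 − 0.7)/(22 + 81×0.1) = 0.219 mA, I_C = β·I_B = 17.5 mA.
Then V_CE = 7.8 − 17.5×5.6 − 17.8×0.1 = -92.2 V < 0.2 V — the active assumption fails.
Re-solve with V_CE = 0.2 V. KCL at the emitter: V_E/R_E = (V_BB−0.7−V_E)/R_B + (V_CC−0.2−V_E)/R_C, giving V_E = 0.162 V.
I_C = (V_CC − 0.2 − V_E)/R_C = (7.6 − 0.162)/5.6 = 1.33 mA.
Check: I_B = (6.6 − 0.162)/22 = 0.293 mA, and β·I_B = 23.4 mA > I_C, confirming saturation.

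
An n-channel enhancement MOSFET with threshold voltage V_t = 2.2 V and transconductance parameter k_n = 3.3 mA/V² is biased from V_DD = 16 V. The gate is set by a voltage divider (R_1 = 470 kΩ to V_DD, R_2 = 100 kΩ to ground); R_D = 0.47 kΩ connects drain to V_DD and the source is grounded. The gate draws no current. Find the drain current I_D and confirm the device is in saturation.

V_G = V_DD·R_2/(R_1+R_2) = 16×100/570 = 2.81 V. With the source grounded, V_GS = V_G = 2.81 V.
Assume saturation: I_D = (k_n/2)(V_GS − V_t)² = (3.3/2)×(2.81 − 2.2)² = 1.65×0.607² = 0.608 mA.
V_DS = V_DD − I_D·R_D = 16 − 0.608×0.47 = 15.7 V.
Saturation requires V_DS ≥ V_GS − V_t = 0.607 V; 15.7 ≥ 0.607 ✓.

I_D ≈ 0.61 mA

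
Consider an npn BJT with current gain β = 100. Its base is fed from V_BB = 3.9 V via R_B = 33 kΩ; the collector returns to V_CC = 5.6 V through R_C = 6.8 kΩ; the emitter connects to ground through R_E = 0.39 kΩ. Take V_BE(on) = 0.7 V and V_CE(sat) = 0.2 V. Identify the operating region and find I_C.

Assume active: I_B = (3.9 − 0.7)/(33 + 101×0.39) = 0.0442 mA, I_C = β·I_B = 4.42 mA.
Then V_CE = 5.6 − 4.42×6.8 − 4.46×0.39 = -26.2 V < 0.2 V — the active assumption fails.
Re-solve with V_CE = 0.2 V. KCL at the emitter: V_E/R_E = (V_BB−0.7−V_E)/R_B + (V_CC−0.2−V_E)/R_C, giving V_E = 0.325 V.
I_C = (V_CC − 0.2 − V_E)/R_C = (5.4 − 0.325)/6.8 = 0.746 mA.
Check: I_B = (3.2 − 0.325)/33 = 0.0871 mA, and β·I_B = 8.71 mA > I_C, confirming saturation.

saturation; I_C ≈ 0.75 mA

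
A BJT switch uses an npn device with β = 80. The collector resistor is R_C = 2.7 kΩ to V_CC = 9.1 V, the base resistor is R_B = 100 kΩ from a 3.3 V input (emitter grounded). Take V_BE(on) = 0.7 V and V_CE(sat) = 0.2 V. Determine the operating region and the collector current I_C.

Assume active. Base-emitter loop: I_B = (V_BB − V_BE)/R_B = (3.3 − 0.7)/100 = 0.026 mA.
I_C = β·I_B = 80×0.026 = 2.08 mA.
V_CE = V_CC − I_C·R_C = 9.1 − 2.08×2.7 = 3.48 V > V_CE(sat), so the active-region assumption holds.

active; I_C ≈ 2.1 mA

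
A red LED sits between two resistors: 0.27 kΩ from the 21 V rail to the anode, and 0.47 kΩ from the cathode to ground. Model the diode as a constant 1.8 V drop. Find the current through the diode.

The two resistors are in series with the diode, so KVL gives 21 = I·0.27 + 1.8 + I·0.47.
I = (21 − 1.8) / (0.27 + 0.47) kΩ = 19.2 / 0.74 = 25.9 mA.

I ≈ 26 mA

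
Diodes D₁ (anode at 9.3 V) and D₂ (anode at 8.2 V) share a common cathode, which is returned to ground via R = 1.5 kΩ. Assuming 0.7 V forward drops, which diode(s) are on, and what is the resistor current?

Only D₁ conducts; I_R ≈ 5.7 mA

Assume both conduct. Then node N would need to be at both 9.3−0.7 = 8.6 V and 8.2−0.7 = 7.5 V, which is impossible.
Assume only D₁ conducts: V_N = 9.3 − 0.7 = 8.6 V, so I_R = 8.6/1.5 = 5.73 mA.
Check D₂: its anode-to-cathode voltage is 8.2 − 8.6 = -0.4 V < 0.7 V, so it is off. The assumption is consistent.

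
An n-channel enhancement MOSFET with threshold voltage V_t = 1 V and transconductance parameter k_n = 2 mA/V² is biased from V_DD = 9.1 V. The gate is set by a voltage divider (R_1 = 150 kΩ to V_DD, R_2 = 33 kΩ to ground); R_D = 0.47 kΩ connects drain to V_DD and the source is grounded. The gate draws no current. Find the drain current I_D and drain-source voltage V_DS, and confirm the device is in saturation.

I_D ≈ 0.41 mA, V_DS ≈ 8.9 V

V_G = V_DD·R_2/(R_1+R_2) = 9.1×33/183 = 1.64 V. With the source grounded, V_GS = V_G = 1.64 V.
Assume saturation: I_D = (k_n/2)(V_GS − V_t)² = (2/2)×(1.64 − 1)² = 1×0.641² = 0.411 mA.
V_DS = V_DD − I_D·R_D = 9.1 − 0.411×0.47 = 8.91 V.
Saturation requires V_DS ≥ V_GS − V_t = 0.641 V; 8.91 ≥ 0.641 ✓.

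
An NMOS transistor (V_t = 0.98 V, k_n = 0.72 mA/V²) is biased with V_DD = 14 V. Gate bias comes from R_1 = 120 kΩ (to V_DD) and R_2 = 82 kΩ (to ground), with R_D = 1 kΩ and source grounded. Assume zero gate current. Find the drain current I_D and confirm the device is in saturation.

I_D ≈ 8 mA

V_G = V_DD·R_2/(R_1+R_2) = 14×82/202 = 5.68 V. With the source grounded, V_GS = V_G = 5.68 V.
Assume saturation: I_D = (k_n/2)(V_GS − V_t)² = (0.72/2)×(5.68 − 0.98)² = 0.36×4.7² = 7.96 mA.
V_DS = V_DD − I_D·R_D = 14 − 7.96×1 = 6.04 V.
Saturation requires V_DS ≥ V_GS − V_t = 4.7 V; 6.04 ≥ 4.7 ✓.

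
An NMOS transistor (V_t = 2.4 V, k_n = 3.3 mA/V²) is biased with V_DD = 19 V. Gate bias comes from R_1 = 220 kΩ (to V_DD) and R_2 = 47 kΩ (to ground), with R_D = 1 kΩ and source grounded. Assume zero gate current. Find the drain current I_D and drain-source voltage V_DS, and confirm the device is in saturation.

I_D ≈ 1.5 mA, V_DS ≈ 18 V

V_G = V_DD·R_2/(R_1+R_2) = 19×47/267 = 3.34 V. With the source grounded, V_GS = V_G = 3.34 V.
Assume saturation: I_D = (k_n/2)(V_GS − V_t)² = (3.3/2)×(3.34 − 2.4)² = 1.65×0.945² = 1.47 mA.
V_DS = V_DD − I_D·R_D = 19 − 1.47×1 = 17.5 V.
Saturation requires V_DS ≥ V_GS − V_t = 0.945 V; 17.5 ≥ 0.945 ✓.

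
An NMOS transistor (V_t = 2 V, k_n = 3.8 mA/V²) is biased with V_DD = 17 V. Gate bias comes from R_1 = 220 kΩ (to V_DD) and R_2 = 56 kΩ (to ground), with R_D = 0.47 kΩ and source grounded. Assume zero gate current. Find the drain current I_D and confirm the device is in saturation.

I_D ≈ 4 mA

V_G = V_DD·R_2/(R_1+R_2) = 17×56/276 = 3.45 V. With the source grounded, V_GS = V_G = 3.45 V.
Assume saturation: I_D = (k_n/2)(V_GS − V_t)² = (3.8/2)×(3.45 − 2)² = 1.9×1.45² = 3.99 mA.
V_DS = V_DD − I_D·R_D = 17 − 3.99×0.47 = 15.1 V.
Saturation requires V_DS ≥ V_GS − V_t = 1.45 V; 15.1 ≥ 1.45 ✓.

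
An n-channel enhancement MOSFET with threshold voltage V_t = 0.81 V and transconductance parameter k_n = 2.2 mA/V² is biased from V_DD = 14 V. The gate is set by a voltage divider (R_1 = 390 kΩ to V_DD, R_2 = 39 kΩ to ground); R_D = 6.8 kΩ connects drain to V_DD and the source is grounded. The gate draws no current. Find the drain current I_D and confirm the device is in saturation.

I_D ≈ 0.24 mA

V_G = V_DD·R_2/(R_1+R_2) = 14×39/429 = 1.27 V. With the source grounded, V_GS = V_G = 1.27 V.
Assume saturation: I_D = (k_n/2)(V_GS − V_t)² = (2.2/2)×(1.27 − 0.81)² = 1.1×0.463² = 0.236 mA.
V_DS = V_DD − I_D·R_D = 14 − 0.236×6.8 = 12.4 V.
Saturation requires V_DS ≥ V_GS − V_t = 0.463 V; 12.4 ≥ 0.463 ✓.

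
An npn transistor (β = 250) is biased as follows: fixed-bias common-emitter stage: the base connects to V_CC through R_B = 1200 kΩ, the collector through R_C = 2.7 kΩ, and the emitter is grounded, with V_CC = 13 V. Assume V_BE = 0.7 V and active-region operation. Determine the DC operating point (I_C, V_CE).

Base loop: V_CC = I_B·R_B + V_BE, so I_B = (13 − 0.7)/1200 kΩ = 0.0103 mA.
In the active region I_C = β·I_B = 250 × 0.0103 = 2.56 mA.
Collector loop: V_CE = V_CC − I_C·R_C = 13 − 2.56×2.7 = 6.08 V.
Since V_CE = 6.08 V > V_CE(sat) ≈ 0.2 V, the transistor is in the active region as assumed.

I_C ≈ 2.6 mA, V_CE ≈ 6.1 V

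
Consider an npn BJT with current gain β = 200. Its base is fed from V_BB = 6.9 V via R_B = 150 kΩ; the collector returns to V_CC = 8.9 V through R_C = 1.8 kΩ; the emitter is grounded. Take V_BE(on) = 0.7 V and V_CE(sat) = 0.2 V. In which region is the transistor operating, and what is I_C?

saturation; I_C ≈ 4.8 mA

Assume active: I_B = (6.9 − 0.7)/150 = 0.0413 mA, giving I_C = β·I_B = 8.27 mA.
But then V_CE = 8.9 − 8.27×1.8 = -5.98 V < V_CE(sat) = 0.2 V — impossible in the active region.
So the transistor is saturated. With V_CE = 0.2 V, I_C = (V_CC − 0.2)/R_C = 8.7/1.8 = 4.83 mA.
Check: β·I_B = 8.27 mA > I_C = 4.83 mA, confirming saturation.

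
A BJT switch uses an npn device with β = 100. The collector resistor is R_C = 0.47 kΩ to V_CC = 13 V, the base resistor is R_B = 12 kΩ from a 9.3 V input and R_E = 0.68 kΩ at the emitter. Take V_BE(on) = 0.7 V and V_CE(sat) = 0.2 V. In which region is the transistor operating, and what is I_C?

active; I_C ≈ 11 mA

Assume active. Base-emitter loop: I_B = (V_BB − V_BE)/(R_B + (β+1)R_E) = (9.3 − 0.7)/(12 + 101×0.68) = 0.107 mA.
I_C = β·I_B = 100×0.107 = 10.7 mA.
V_CE = V_CC − I_C·R_C − I_E·R_E = 13 − 10.7×0.47 − 10.8×0.68 = 0.669 V > V_CE(sat), so the active-region assumption holds.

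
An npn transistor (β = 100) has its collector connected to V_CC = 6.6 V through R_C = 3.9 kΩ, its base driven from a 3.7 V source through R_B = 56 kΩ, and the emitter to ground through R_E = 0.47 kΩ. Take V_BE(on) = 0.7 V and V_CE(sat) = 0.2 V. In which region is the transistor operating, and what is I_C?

Assume active: I_B = (3.7 − 0.7)/(56 + 101×0.47) = 0.029 mA, I_C = β·I_B = 2.9 mA.
Then V_CE = 6.6 − 2.9×3.9 − 2.93×0.47 = -6.08 V < 0.2 V — the active assumption fails.
Re-solve with V_CE = 0.2 V. KCL at the emitter: V_E/R_E = (V_BB−0.7−V_E)/R_B + (V_CC−0.2−V_E)/R_C, giving V_E = 0.706 V.
I_C = (V_CC − 0.2 − V_E)/R_C = (6.4 − 0.706)/3.9 = 1.46 mA.
Check: I_B = (3 − 0.706)/56 = 0.041 mA, and β·I_B = 4.1 mA > I_C, confirming saturation.

saturation; I_C ≈ 1.5 mA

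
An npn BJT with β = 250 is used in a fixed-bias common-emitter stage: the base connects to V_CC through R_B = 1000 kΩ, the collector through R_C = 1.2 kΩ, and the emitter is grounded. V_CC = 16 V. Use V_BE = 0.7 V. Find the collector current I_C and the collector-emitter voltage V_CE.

I_C ≈ 3.8 mA, V_CE ≈ 11 V

Base loop: V_CC = I_B·R_B + V_BE, so I_B = (16 − 0.7)/1000 kΩ = 0.0153 mA.
In the active region I_C = β·I_B = 250 × 0.0153 = 3.83 mA.
Collector loop: V_CE = V_CC − I_C·R_C = 16 − 3.83×1.2 = 11.4 V.
Since V_CE = 11.4 V > V_CE(sat) ≈ 0.2 V, the transistor is in the active region as assumed.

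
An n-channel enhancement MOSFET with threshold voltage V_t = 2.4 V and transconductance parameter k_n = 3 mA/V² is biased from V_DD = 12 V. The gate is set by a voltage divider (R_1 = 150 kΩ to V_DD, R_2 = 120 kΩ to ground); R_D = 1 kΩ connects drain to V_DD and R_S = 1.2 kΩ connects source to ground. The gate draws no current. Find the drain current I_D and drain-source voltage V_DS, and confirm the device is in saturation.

I_D ≈ 1.6 mA, V_DS ≈ 8.5 V

V_G = V_DD·R_2/(R_1+R_2) = 12×120/270 = 5.33 V.
Assume saturation: I_D = (k_n/2)(V_GS − V_t)² with V_GS = V_G − I_D·R_S = 5.33 − 1.2·I_D.
Substituting gives 2.16·I_D² − 11.6·I_D + 12.9 = 0, with roots I_D = 1.59 or 3.76 mA.
The root I_D = 3.76 mA gives V_GS = 0.816 V ≤ V_t, so take I_D = 1.59 mA.
Then V_GS = 3.43 V and V_DS = V_DD − I_D(R_D+R_S) = 12 − 1.59×2.2 = 8.51 V.
Saturation requires V_DS ≥ V_GS − V_t = 1.03 V; 8.51 ≥ 1.03 ✓.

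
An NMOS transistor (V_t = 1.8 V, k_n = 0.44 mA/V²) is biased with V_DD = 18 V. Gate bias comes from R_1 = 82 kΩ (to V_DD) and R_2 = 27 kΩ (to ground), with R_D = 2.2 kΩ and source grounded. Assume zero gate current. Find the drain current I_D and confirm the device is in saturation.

I_D ≈ 1.6 mA

V_G = V_DD·R_2/(R_1+R_2) = 18×27/109 = 4.46 V. With the source grounded, V_GS = V_G = 4.46 V.
Assume saturation: I_D = (k_n/2)(V_GS − V_t)² = (0.44/2)×(4.46 − 1.8)² = 0.22×2.66² = 1.56 mA.
V_DS = V_DD − I_D·R_D = 18 − 1.56×2.2 = 14.6 V.
Saturation requires V_DS ≥ V_GS − V_t = 2.66 V; 14.6 ≥ 2.66 ✓.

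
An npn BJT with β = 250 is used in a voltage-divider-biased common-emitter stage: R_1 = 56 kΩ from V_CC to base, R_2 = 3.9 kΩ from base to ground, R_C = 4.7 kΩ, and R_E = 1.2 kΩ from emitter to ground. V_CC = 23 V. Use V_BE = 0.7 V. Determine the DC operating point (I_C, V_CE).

Thevenize the base divider: V_Th = V_CC·R_2/(R_1+R_2) = 23×3.9/59.9 = 1.5 V, R_Th = R_1‖R_2 = 3.65 kΩ.
Base-emitter loop: V_Th = I_B·R_Th + V_BE + (β+1)I_B·R_E, so I_B = (1.5 − 0.7) / (3.65 + 251×1.2) = 0.00262 mA.
I_C = β·I_B = 250×0.00262 = 0.654 mA, and I_E = (β+1)I_B = 0.657 mA.
V_CE = V_CC − I_C·R_C − I_E·R_E = 23 − 0.654×4.7 − 0.657×1.2 = 19.1 V.
V_CE = 19.1 V > 0.2 V confirms active-region operation.

I_C ≈ 0.65 mA, V_CE ≈ 19 V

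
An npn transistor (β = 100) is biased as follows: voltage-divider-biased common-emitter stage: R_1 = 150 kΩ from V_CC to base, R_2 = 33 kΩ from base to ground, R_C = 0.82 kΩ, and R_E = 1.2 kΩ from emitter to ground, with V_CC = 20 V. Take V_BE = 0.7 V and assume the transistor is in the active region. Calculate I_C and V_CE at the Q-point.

I_C ≈ 2 mA, V_CE ≈ 16 V

Thevenize the base divider: V_Th = V_CC·R_2/(R_1+R_2) = 20×33/183 = 3.61 V, R_Th = R_1‖R_2 = 27 kΩ.
Base-emitter loop: V_Th = I_B·R_Th + V_BE + (β+1)I_B·R_E, so I_B = (3.61 − 0.7) / (27 + 101×1.2) = 0.0196 mA.
I_C = β·I_B = 100×0.0196 = 1.96 mA, and I_E = (β+1)I_B = 1.98 mA.
V_CE = V_CC − I_C·R_C − I_E·R_E = 20 − 1.96×0.82 − 1.98×1.2 = 16 V.
V_CE = 16 V > 0.2 V confirms active-region operation.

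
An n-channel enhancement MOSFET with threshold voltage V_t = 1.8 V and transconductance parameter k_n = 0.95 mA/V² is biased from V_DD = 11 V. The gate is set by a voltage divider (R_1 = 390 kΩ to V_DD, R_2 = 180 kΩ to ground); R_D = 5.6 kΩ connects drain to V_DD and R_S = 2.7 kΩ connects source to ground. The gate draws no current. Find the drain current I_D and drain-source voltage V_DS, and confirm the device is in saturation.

I_D ≈ 0.32 mA, V_DS ≈ 8.4 V

V_G = V_DD·R_2/(R_1+R_2) = 11×180/570 = 3.47 V.
Assume saturation: I_D = (k_n/2)(V_GS − V_t)² with V_GS = V_G − I_D·R_S = 3.47 − 2.7·I_D.
Substituting gives 3.46·I_D² − 5.29·I_D + 1.33 = 0, with roots I_D = 0.317 or 1.21 mA.
The root I_D = 1.21 mA gives V_GS = 0.203 V ≤ V_t, so take I_D = 0.317 mA.
Then V_GS = 2.62 V and V_DS = V_DD − I_D(R_D+R_S) = 11 − 0.317×8.3 = 8.37 V.
Saturation requires V_DS ≥ V_GS − V_t = 0.817 V; 8.37 ≥ 0.817 ✓.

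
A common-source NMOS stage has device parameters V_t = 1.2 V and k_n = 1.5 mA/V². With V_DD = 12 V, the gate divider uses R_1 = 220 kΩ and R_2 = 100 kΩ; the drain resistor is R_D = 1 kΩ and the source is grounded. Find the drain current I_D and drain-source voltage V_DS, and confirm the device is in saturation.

I_D ≈ 4.9 mA, V_DS ≈ 7.1 V

V_G = V_DD·R_2/(R_1+R_2) = 12×100/320 = 3.75 V. With the source grounded, V_GS = V_G = 3.75 V.
Assume saturation: I_D = (k_n/2)(V_GS − V_t)² = (1.5/2)×(3.75 − 1.2)² = 0.75×2.55² = 4.88 mA.
V_DS = V_DD − I_D·R_D = 12 − 4.88×1 = 7.12 V.
Saturation requires V_DS ≥ V_GS − V_t = 2.55 V; 7.12 ≥ 2.55 ✓.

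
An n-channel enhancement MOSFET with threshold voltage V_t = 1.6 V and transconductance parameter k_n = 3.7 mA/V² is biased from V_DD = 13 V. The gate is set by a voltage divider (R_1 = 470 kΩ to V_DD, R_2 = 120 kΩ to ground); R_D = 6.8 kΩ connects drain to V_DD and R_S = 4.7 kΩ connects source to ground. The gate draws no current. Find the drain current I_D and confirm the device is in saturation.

I_D ≈ 0.16 mA

V_G = V_DD·R_2/(R_1+R_2) = 13×120/590 = 2.64 V.
Assume saturation: I_D = (k_n/2)(V_GS − V_t)² with V_GS = V_G − I_D·R_S = 2.64 − 4.7·I_D.
Substituting gives 40.9·I_D² − 19.2·I_D + 2.02 = 0, with roots I_D = 0.16 or 0.309 mA.
The root I_D = 0.309 mA gives V_GS = 1.19 V ≤ V_t, so take I_D = 0.16 mA.
Then V_GS = 1.89 V and V_DS = V_DD − I_D(R_D+R_S) = 13 − 0.16×11.5 = 11.2 V.
Saturation requires V_DS ≥ V_GS − V_t = 0.294 V; 11.2 ≥ 0.294 ✓.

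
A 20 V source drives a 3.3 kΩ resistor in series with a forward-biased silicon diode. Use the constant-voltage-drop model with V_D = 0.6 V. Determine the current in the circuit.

KVL around the loop: 20 = V_D + I·R = 0.6 + I × 3.3 kΩ.
So I = (20 − 0.6) / 3.3 kΩ = 19.4 / 3.3 = 5.88 mA.

I ≈ 5.9 mA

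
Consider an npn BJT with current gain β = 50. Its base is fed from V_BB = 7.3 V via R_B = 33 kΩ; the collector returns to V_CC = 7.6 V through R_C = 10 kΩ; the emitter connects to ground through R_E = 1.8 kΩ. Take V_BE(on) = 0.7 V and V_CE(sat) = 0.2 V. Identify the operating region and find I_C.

Assume active: I_B = (7.3 − 0.7)/(33 + 51×1.8) = 0.0529 mA, I_C = β·I_B = 2.64 mA.
Then V_CE = 7.6 − 2.64×10 − 2.7×1.8 = -23.7 V < 0.2 V — the active assumption fails.
Re-solve with V_CE = 0.2 V. KCL at the emitter: V_E/R_E = (V_BB−0.7−V_E)/R_B + (V_CC−0.2−V_E)/R_C, giving V_E = 1.37 V.
I_C = (V_CC − 0.2 − V_E)/R_C = (7.4 − 1.37)/10 = 0.603 mA.
Check: I_B = (6.6 − 1.37)/33 = 0.158 mA, and β·I_B = 7.92 mA > I_C, confirming saturation.

saturation; I_C ≈ 0.6 mA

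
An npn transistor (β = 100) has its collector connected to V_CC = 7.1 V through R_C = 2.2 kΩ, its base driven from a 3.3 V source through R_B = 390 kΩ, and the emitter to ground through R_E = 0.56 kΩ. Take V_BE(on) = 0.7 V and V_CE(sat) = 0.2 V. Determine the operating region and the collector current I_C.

active; I_C ≈ 0.58 mA

Assume active. Base-emitter loop: I_B = (V_BB − V_BE)/(R_B + (β+1)R_E) = (3.3 − 0.7)/(390 + 101×0.56) = 0.00582 mA.
I_C = β·I_B = 100×0.00582 = 0.582 mA.
V_CE = V_CC − I_C·R_C − I_E·R_E = 7.1 − 0.582×2.2 − 0.588×0.56 = 5.49 V > V_CE(sat), so the active-region assumption holds.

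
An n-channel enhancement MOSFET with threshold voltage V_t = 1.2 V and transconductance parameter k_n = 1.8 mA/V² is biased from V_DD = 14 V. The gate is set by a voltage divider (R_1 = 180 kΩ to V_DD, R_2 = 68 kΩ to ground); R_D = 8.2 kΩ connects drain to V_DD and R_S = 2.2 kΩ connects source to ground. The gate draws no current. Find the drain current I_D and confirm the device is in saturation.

I_D ≈ 0.78 mA

V_G = V_DD·R_2/(R_1+R_2) = 14×68/248 = 3.84 V.
Assume saturation: I_D = (k_n/2)(V_GS − V_t)² with V_GS = V_G − I_D·R_S = 3.84 − 2.2·I_D.
Substituting gives 4.36·I_D² − 11.4·I_D + 6.27 = 0, with roots I_D = 0.777 or 1.85 mA.
The root I_D = 1.85 mA gives V_GS = -0.234 V ≤ V_t, so take I_D = 0.777 mA.
Then V_GS = 2.13 V and V_DS = V_DD − I_D(R_D+R_S) = 14 − 0.777×10.4 = 5.92 V.
Saturation requires V_DS ≥ V_GS − V_t = 0.929 V; 5.92 ≥ 0.929 ✓.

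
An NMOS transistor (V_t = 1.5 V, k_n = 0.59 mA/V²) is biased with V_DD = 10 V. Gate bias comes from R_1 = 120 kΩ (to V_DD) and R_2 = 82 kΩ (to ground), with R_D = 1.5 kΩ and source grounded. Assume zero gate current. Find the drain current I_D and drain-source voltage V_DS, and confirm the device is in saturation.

V_G = V_DD·R_2/(R_1+R_2) = 10×82/202 = 4.06 V. With the source grounded, V_GS = V_G = 4.06 V.
Assume saturation: I_D = (k_n/2)(V_GS − V_t)² = (0.59/2)×(4.06 − 1.5)² = 0.295×2.56² = 1.93 mA.
V_DS = V_DD − I_D·R_D = 10 − 1.93×1.5 = 7.1 V.
Saturation requires V_DS ≥ V_GS − V_t = 2.56 V; 7.1 ≥ 2.56 ✓.

I_D ≈ 1.9 mA, V_DS ≈ 7.1 V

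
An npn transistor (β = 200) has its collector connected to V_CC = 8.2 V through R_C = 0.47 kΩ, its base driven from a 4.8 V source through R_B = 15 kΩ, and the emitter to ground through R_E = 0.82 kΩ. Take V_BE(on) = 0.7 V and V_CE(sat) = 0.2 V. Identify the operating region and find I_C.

active; I_C ≈ 4.6 mA

Assume active. Base-emitter loop: I_B = (V_BB − V_BE)/(R_B + (β+1)R_E) = (4.8 − 0.7)/(15 + 201×0.82) = 0.0228 mA.
I_C = β·I_B = 200×0.0228 = 4.56 mA.
V_CE = V_CC − I_C·R_C − I_E·R_E = 8.2 − 4.56×0.47 − 4.58×0.82 = 2.3 V > V_CE(sat), so the active-region assumption holds.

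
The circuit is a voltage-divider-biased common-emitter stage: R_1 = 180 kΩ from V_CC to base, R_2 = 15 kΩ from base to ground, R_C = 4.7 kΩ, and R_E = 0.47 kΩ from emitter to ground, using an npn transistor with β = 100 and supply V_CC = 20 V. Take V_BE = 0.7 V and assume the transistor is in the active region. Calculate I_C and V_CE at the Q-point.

Thevenize the base divider: V_Th = V_CC·R_2/(R_1+R_2) = 20×15/195 = 1.54 V, R_Th = R_1‖R_2 = 13.8 kΩ.
Base-emitter loop: V_Th = I_B·R_Th + V_BE + (β+1)I_B·R_E, so I_B = (1.54 − 0.7) / (13.8 + 101×0.47) = 0.0137 mA.
I_C = β·I_B = 100×0.0137 = 1.37 mA, and I_E = (β+1)I_B = 1.38 mA.
V_CE = V_CC − I_C·R_C − I_E·R_E = 20 − 1.37×4.7 − 1.38×0.47 = 12.9 V.
V_CE = 12.9 V > 0.2 V confirms active-region operation.

I_C ≈ 1.4 mA, V_CE ≈ 13 V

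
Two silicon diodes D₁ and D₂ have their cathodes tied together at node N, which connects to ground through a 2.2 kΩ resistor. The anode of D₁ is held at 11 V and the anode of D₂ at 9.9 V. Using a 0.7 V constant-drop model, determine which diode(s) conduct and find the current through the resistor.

Only D₁ conducts; I_R ≈ 4.7 mA

Assume both conduct. Then node N would need to be at both 11−0.7 = 10.3 V and 9.9−0.7 = 9.2 V, which is impossible.
Assume only D₁ conducts: V_N = 11 − 0.7 = 10.3 V, so I_R = 10.3/2.2 = 4.68 mA.
Check D₂: its anode-to-cathode voltage is 9.9 − 10.3 = -0.4 V < 0.7 V, so it is off. The assumption is consistent.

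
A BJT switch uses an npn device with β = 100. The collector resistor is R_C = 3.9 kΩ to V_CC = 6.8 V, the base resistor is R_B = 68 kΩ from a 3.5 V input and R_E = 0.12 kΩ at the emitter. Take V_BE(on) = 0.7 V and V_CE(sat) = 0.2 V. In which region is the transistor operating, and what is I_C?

saturation; I_C ≈ 1.6 mA

Assume active: I_B = (3.5 − 0.7)/(68 + 101×0.12) = 0.0349 mA, I_C = β·I_B = 3.49 mA.
Then V_CE = 6.8 − 3.49×3.9 − 3.53×0.12 = -7.25 V < 0.2 V — the active assumption fails.
Re-solve with V_CE = 0.2 V. KCL at the emitter: V_E/R_E = (V_BB−0.7−V_E)/R_B + (V_CC−0.2−V_E)/R_C, giving V_E = 0.201 V.
I_C = (V_CC − 0.2 − V_E)/R_C = (6.6 − 0.201)/3.9 = 1.64 mA.
Check: I_B = (2.8 − 0.201)/68 = 0.0382 mA, and β·I_B = 3.82 mA > I_C, confirming saturation.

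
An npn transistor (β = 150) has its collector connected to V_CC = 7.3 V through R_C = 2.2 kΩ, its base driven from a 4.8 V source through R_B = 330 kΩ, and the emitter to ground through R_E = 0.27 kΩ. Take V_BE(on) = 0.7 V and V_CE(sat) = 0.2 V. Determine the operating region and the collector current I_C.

active; I_C ≈ 1.7 mA

Assume active. Base-emitter loop: I_B = (V_BB − V_BE)/(R_B + (β+1)R_E) = (4.8 − 0.7)/(330 + 151×0.27) = 0.0111 mA.
I_C = β·I_B = 150×0.0111 = 1.66 mA.
V_CE = V_CC − I_C·R_C − I_E·R_E = 7.3 − 1.66×2.2 − 1.67×0.27 = 3.2 V > V_CE(sat), so the active-region assumption holds.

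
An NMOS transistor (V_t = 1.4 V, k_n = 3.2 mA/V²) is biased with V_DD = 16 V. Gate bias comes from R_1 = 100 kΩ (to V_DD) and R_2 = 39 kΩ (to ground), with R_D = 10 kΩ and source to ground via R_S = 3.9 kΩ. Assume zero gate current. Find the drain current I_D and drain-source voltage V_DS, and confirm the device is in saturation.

V_G = V_DD·R_2/(R_1+R_2) = 16×39/139 = 4.49 V.
Assume saturation: I_D = (k_n/2)(V_GS − V_t)² with V_GS = V_G − I_D·R_S = 4.49 − 3.9·I_D.
Substituting gives 24.3·I_D² − 39.6·I_D + 15.3 = 0, with roots I_D = 0.631 or 0.994 mA.
The root I_D = 0.994 mA gives V_GS = 0.612 V ≤ V_t, so take I_D = 0.631 mA.
Then V_GS = 2.03 V and V_DS = V_DD − I_D(R_D+R_S) = 16 − 0.631×13.9 = 7.23 V.
Saturation requires V_DS ≥ V_GS − V_t = 0.628 V; 7.23 ≥ 0.628 ✓.

I_D ≈ 0.63 mA, V_DS ≈ 7.2 V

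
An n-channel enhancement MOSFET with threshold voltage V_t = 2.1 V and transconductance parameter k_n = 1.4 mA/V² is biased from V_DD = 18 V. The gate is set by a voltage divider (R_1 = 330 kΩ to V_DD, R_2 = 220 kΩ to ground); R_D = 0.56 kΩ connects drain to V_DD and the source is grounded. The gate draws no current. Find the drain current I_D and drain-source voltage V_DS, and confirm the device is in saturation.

V_G = V_DD·R_2/(R_1+R_2) = 18×220/550 = 7.2 V. With the source grounded, V_GS = V_G = 7.2 V.
Assume saturation: I_D = (k_n/2)(V_GS − V_t)² = (1.4/2)×(7.2 − 2.1)² = 0.7×5.1² = 18.2 mA.
V_DS = V_DD − I_D·R_D = 18 − 18.2×0.56 = 7.8 V.
Saturation requires V_DS ≥ V_GS − V_t = 5.1 V; 7.8 ≥ 5.1 ✓.

I_D ≈ 18 mA, V_DS ≈ 7.8 V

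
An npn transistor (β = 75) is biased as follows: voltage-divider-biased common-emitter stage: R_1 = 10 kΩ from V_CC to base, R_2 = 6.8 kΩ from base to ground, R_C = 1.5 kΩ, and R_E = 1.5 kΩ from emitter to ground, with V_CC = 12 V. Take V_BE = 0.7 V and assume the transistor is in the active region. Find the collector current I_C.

I_C ≈ 2.6 mA

Thevenize the base divider: V_Th = V_CC·R_2/(R_1+R_2) = 12×6.8/16.8 = 4.86 V, R_Th = R_1‖R_2 = 4.05 kΩ.
Base-emitter loop: V_Th = I_B·R_Th + V_BE + (β+1)I_B·R_E, so I_B = (4.86 − 0.7) / (4.05 + 76×1.5) = 0.0352 mA.
I_C = β·I_B = 75×0.0352 = 2.64 mA, and I_E = (β+1)I_B = 2.68 mA.
V_CE = V_CC − I_C·R_C − I_E·R_E = 12 − 2.64×1.5 − 2.68×1.5 = 4.02 V.
V_CE = 4.02 V > 0.2 V confirms active-region operation.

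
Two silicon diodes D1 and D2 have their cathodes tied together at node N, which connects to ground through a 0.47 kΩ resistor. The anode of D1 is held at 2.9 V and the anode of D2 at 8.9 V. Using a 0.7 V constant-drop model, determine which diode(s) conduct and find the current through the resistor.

Assume both conduct. Then node N would need to be at both 2.9−0.7 = 2.2 V and 8.9−0.7 = 8.2 V, which is impossible.
Assume only D2 conducts: V_N = 8.9 − 0.7 = 8.2 V, so I_R = 8.2/0.47 = 17.4 mA.
Check D1: its anode-to-cathode voltage is 2.9 − 8.2 = -5.3 V < 0.7 V, so it is off. The assumption is consistent.

Only D2 conducts; I_R ≈ 17 mA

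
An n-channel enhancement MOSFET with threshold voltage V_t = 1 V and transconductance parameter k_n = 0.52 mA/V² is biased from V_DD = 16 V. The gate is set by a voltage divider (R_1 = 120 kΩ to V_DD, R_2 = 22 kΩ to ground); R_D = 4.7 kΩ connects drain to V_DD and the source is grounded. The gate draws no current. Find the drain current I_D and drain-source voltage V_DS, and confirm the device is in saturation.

V_G = V_DD·R_2/(R_1+R_2) = 16×22/142 = 2.48 V. With the source grounded, V_GS = V_G = 2.48 V.
Assume saturation: I_D = (k_n/2)(V_GS − V_t)² = (0.52/2)×(2.48 − 1)² = 0.26×1.48² = 0.569 mA.
V_DS = V_DD − I_D·R_D = 16 − 0.569×4.7 = 13.3 V.
Saturation requires V_DS ≥ V_GS − V_t = 1.48 V; 13.3 ≥ 1.48 ✓.

I_D ≈ 0.57 mA, V_DS ≈ 13 V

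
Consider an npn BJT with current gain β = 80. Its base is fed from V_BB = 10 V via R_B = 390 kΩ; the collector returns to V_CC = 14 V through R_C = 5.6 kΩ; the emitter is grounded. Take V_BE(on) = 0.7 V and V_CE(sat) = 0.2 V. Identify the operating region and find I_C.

active; I_C ≈ 1.9 mA

Assume active. Base-emitter loop: I_B = (V_BB − V_BE)/R_B = (10 − 0.7)/390 = 0.0238 mA.
I_C = β·I_B = 80×0.0238 = 1.91 mA.
V_CE = V_CC − I_C·R_C = 14 − 1.91×5.6 = 3.32 V > V_CE(sat), so the active-region assumption holds.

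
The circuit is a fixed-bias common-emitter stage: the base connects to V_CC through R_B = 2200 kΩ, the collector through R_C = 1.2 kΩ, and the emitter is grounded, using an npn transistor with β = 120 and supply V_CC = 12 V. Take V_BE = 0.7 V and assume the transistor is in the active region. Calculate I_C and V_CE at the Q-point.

Base loop: V_CC = I_B·R_B + V_BE, so I_B = (12 − 0.7)/2200 kΩ = 0.00514 mA.
In the active region I_C = β·I_B = 120 × 0.00514 = 0.616 mA.
Collector loop: V_CE = V_CC − I_C·R_C = 12 − 0.616×1.2 = 11.3 V.
Since V_CE = 11.3 V > V_CE(sat) ≈ 0.2 V, the transistor is in the active region as assumed.

I_C ≈ 0.62 mA, V_CE ≈ 11 V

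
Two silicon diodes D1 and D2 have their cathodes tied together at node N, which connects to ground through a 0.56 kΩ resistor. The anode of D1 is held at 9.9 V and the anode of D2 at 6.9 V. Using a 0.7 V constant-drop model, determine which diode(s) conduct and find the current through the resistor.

Only D1 conducts; I_R ≈ 16 mA

Assume both conduct. Then node N would need to be at both 9.9−0.7 = 9.2 V and 6.9−0.7 = 6.2 V, which is impossible.
Assume only D1 conducts: V_N = 9.9 − 0.7 = 9.2 V, so I_R = 9.2/0.56 = 16.4 mA.
Check D2: its anode-to-cathode voltage is 6.9 − 9.2 = -2.3 V < 0.7 V, so it is off. The assumption is consistent.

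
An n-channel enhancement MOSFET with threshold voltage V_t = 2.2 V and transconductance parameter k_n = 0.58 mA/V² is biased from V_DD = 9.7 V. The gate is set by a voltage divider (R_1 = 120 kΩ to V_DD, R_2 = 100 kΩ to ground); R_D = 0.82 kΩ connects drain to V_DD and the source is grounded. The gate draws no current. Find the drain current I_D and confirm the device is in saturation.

I_D ≈ 1.4 mA

V_G = V_DD·R_2/(R_1+R_2) = 9.7×100/220 = 4.41 V. With the source grounded, V_GS = V_G = 4.41 V.
Assume saturation: I_D = (k_n/2)(V_GS − V_t)² = (0.58/2)×(4.41 − 2.2)² = 0.29×2.21² = 1.42 mA.
V_DS = V_DD − I_D·R_D = 9.7 − 1.42×0.82 = 8.54 V.
Saturation requires V_DS ≥ V_GS − V_t = 2.21 V; 8.54 ≥ 2.21 ✓.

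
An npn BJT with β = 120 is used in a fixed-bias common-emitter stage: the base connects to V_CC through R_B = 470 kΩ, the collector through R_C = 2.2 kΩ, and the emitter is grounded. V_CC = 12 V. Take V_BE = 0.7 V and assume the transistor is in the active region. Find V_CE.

Base loop: V_CC = I_B·R_B + V_BE, so I_B = (12 − 0.7)/470 kΩ = 0.024 mA.
In the active region I_C = β·I_B = 120 × 0.024 = 2.89 mA.
Collector loop: V_CE = V_CC − I_C·R_C = 12 − 2.89×2.2 = 5.65 V.
Since V_CE = 5.65 V > V_CE(sat) ≈ 0.2 V, the transistor is in the active region as assumed.

V_CE ≈ 5.7 V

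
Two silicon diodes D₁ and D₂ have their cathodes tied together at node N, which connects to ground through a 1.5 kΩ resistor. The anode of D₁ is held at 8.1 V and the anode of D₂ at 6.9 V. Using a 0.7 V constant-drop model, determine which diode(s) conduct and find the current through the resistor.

Only D₁ conducts; I_R ≈ 4.9 mA

Assume both conduct. Then node N would need to be at both 8.1−0.7 = 7.4 V and 6.9−0.7 = 6.2 V, which is impossible.
Assume only D₁ conducts: V_N = 8.1 − 0.7 = 7.4 V, so I_R = 7.4/1.5 = 4.93 mA.
Check D₂: its anode-to-cathode voltage is 6.9 − 7.4 = -0.5 V < 0.7 V, so it is off. The assumption is consistent.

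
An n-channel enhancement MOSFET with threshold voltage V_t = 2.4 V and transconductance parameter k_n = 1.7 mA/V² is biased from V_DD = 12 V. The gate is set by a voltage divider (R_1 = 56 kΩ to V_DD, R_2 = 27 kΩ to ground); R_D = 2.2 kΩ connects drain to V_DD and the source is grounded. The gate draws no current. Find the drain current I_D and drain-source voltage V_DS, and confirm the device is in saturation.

I_D ≈ 1.9 mA, V_DS ≈ 7.8 V

V_G = V_DD·R_2/(R_1+R_2) = 12×27/83 = 3.9 V. With the source grounded, V_GS = V_G = 3.9 V.
Assume saturation: I_D = (k_n/2)(V_GS − V_t)² = (1.7/2)×(3.9 − 2.4)² = 0.85×1.5² = 1.92 mA.
V_DS = V_DD − I_D·R_D = 12 − 1.92×2.2 = 7.77 V.
Saturation requires V_DS ≥ V_GS − V_t = 1.5 V; 7.77 ≥ 1.5 ✓.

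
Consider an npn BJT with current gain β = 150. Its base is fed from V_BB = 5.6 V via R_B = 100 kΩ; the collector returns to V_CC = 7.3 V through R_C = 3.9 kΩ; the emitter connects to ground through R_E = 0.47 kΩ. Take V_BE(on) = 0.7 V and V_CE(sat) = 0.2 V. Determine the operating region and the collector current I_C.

saturation; I_C ≈ 1.6 mA

Assume active: I_B = (5.6 − 0.7)/(100 + 151×0.47) = 0.0287 mA, I_C = β·I_B = 4.3 mA.
Then V_CE = 7.3 − 4.3×3.9 − 4.33×0.47 = -11.5 V < 0.2 V — the active assumption fails.
Re-solve with V_CE = 0.2 V. KCL at the emitter: V_E/R_E = (V_BB−0.7−V_E)/R_B + (V_CC−0.2−V_E)/R_C, giving V_E = 0.781 V.
I_C = (V_CC − 0.2 − V_E)/R_C = (7.1 − 0.781)/3.9 = 1.62 mA.
Check: I_B = (4.9 − 0.781)/100 = 0.0412 mA, and β·I_B = 6.18 mA > I_C, confirming saturation.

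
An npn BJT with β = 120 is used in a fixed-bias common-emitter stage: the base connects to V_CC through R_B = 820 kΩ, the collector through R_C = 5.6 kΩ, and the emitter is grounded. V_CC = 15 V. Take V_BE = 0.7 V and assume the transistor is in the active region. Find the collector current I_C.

I_C ≈ 2.1 mA

Base loop: V_CC = I_B·R_B + V_BE, so I_B = (15 − 0.7)/820 kΩ = 0.0174 mA.
In the active region I_C = β·I_B = 120 × 0.0174 = 2.09 mA.
Collector loop: V_CE = V_CC − I_C·R_C = 15 − 2.09×5.6 = 3.28 V.
Since V_CE = 3.28 V > V_CE(sat) ≈ 0.2 V, the transistor is in the active region as assumed.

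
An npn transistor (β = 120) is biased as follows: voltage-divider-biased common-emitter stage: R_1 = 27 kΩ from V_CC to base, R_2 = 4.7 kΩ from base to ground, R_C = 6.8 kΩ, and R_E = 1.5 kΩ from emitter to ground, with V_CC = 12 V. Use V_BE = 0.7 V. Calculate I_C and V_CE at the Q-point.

Thevenize the base divider: V_Th = V_CC·R_2/(R_1+R_2) = 12×4.7/31.7 = 1.78 V, R_Th = R_1‖R_2 = 4 kΩ.
Base-emitter loop: V_Th = I_B·R_Th + V_BE + (β+1)I_B·R_E, so I_B = (1.78 − 0.7) / (4 + 121×1.5) = 0.00582 mA.
I_C = β·I_B = 120×0.00582 = 0.698 mA, and I_E = (β+1)I_B = 0.704 mA.
V_CE = V_CC − I_C·R_C − I_E·R_E = 12 − 0.698×6.8 − 0.704×1.5 = 6.2 V.
V_CE = 6.2 V > 0.2 V confirms active-region operation.

I_C ≈ 0.7 mA, V_CE ≈ 6.2 V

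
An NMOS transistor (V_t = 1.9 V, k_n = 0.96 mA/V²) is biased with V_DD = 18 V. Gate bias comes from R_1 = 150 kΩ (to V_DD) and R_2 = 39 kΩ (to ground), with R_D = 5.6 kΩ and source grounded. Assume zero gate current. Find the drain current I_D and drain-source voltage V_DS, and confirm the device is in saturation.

I_D ≈ 1.6 mA, V_DS ≈ 9.2 V

V_G = V_DD·R_2/(R_1+R_2) = 18×39/189 = 3.71 V. With the source grounded, V_GS = V_G = 3.71 V.
Assume saturation: I_D = (k_n/2)(V_GS − V_t)² = (0.96/2)×(3.71 − 1.9)² = 0.48×1.81² = 1.58 mA.
V_DS = V_DD − I_D·R_D = 18 − 1.58×5.6 = 9.15 V.
Saturation requires V_DS ≥ V_GS − V_t = 1.81 V; 9.15 ≥ 1.81 ✓.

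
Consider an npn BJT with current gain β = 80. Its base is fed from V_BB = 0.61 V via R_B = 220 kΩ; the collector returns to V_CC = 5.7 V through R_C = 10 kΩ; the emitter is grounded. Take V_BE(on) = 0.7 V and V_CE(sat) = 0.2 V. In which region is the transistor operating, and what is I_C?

cutoff; I_C ≈ 0

V_BB = 0.61 V ≤ V_BE(on) = 0.7 V, so the base-emitter junction is not forward biased.
The transistor is in cutoff: I_B = I_C = 0.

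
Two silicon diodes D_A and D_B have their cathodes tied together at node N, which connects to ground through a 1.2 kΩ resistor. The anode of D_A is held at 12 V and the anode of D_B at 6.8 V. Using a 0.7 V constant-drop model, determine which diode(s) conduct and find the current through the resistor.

Assume both conduct. Then node N would need to be at both 12−0.7 = 11.3 V and 6.8−0.7 = 6.1 V, which is impossible.
Assume only D_A conducts: V_N = 12 − 0.7 = 11.3 V, so I_R = 11.3/1.2 = 9.42 mA.
Check D_B: its anode-to-cathode voltage is 6.8 − 11.3 = -4.5 V < 0.7 V, so it is off. The assumption is consistent.

Only D_A conducts; I_R ≈ 9.4 mA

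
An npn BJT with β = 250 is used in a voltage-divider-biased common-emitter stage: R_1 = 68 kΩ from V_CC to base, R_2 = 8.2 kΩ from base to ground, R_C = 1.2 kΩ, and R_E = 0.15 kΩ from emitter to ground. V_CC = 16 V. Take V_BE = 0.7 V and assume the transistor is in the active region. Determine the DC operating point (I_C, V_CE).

I_C ≈ 5.7 mA, V_CE ≈ 8.3 V

Thevenize the base divider: V_Th = V_CC·R_2/(R_1+R_2) = 16×8.2/76.2 = 1.72 V, R_Th = R_1‖R_2 = 7.32 kΩ.
Base-emitter loop: V_Th = I_B·R_Th + V_BE + (β+1)I_B·R_E, so I_B = (1.72 − 0.7) / (7.32 + 251×0.15) = 0.0227 mA.
I_C = β·I_B = 250×0.0227 = 5.68 mA, and I_E = (β+1)I_B = 5.7 mA.
V_CE = V_CC − I_C·R_C − I_E·R_E = 16 − 5.68×1.2 − 5.7×0.15 = 8.33 V.
V_CE = 8.33 V > 0.2 V confirms active-region operation.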